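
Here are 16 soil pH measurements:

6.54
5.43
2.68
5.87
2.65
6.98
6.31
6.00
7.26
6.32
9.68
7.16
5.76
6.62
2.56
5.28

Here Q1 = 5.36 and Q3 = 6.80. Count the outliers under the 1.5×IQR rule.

4

IQR = 1.44; fences at 5.36 − 2.16 = 3.20 and 6.80 + 2.16 = 8.96.
Outside the cutoffs: 2.56, 2.65, 2.68, 9.68.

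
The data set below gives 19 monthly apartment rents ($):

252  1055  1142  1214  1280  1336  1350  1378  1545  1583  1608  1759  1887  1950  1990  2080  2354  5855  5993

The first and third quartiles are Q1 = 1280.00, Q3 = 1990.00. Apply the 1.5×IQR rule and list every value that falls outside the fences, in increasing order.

IQR = Q3 − Q1 = 1990.00 − 1280.00 = 710.00.
Lower fence = Q1 − 1.5·IQR = 1280.00 − 1065.00 = 215.00.
Upper fence = Q3 + 1.5·IQR = 1990.00 + 1065.00 = 3055.00.
5855 > 3055.00 → outlier.
5993 > 3055.00 → outlier.
All remaining values lie within [215.00, 3055.00].

5855, 5993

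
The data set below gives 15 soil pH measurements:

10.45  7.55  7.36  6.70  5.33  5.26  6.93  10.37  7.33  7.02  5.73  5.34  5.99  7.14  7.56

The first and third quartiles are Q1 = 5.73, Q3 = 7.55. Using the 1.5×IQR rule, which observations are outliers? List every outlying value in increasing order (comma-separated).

IQR = Q3 − Q1 = 7.55 − 5.73 = 1.82.
Lower fence = Q1 − 1.5·IQR = 5.73 − 2.73 = 3.00.
Upper fence = Q3 + 1.5·IQR = 7.55 + 2.73 = 10.28.
10.37 > 10.28 → outlier.
10.45 > 10.28 → outlier.
All remaining values lie within [3.00, 10.28].

10.37, 10.45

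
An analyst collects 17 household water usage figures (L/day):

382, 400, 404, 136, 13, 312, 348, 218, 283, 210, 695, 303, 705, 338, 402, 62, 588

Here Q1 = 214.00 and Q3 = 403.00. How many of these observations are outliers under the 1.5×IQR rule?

IQR = 189.00; fences at 214.00 − 283.50 = -69.50 and 403.00 + 283.50 = 686.50.
Outside the cutoffs: 695, 705.

2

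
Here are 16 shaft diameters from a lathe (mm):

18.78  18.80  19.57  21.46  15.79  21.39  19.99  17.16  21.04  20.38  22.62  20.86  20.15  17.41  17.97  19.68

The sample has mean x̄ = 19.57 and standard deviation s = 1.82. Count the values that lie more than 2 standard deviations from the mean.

1

Cutoffs: x̄ ± 2s = [15.93, 23.21].
Outside the cutoffs: 15.79.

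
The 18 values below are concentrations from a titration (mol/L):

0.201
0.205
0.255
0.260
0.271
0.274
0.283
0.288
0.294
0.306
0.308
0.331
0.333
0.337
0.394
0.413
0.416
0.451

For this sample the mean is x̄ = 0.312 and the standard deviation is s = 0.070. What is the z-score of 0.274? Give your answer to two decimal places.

z = (0.274 − 0.312) / 0.070 = -0.54.

-0.54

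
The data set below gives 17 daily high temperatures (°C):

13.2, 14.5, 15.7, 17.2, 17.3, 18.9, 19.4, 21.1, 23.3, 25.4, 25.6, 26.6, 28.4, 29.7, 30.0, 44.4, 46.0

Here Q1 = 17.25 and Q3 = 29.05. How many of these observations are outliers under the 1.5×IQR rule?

IQR = 11.80; fences at 17.25 − 17.70 = -0.45 and 29.05 + 17.70 = 46.75.
Every value lies within the cutoffs.

0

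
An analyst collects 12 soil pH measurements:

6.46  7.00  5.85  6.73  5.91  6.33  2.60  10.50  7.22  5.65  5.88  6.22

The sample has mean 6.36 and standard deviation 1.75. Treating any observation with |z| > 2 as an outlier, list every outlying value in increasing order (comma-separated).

2.60, 10.50

Cutoffs at x̄ ± 2s: 6.36 ± 2·1.75 = [2.86, 9.86].
2.60: z = -2.15, |z| > 2 → outlier.
10.50: z = 2.37, |z| > 2 → outlier.
Every other value lies within [2.86, 9.86].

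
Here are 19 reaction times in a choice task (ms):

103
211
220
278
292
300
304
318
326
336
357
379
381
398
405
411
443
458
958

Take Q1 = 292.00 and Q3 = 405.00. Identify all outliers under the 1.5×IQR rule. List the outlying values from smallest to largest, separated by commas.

IQR = Q3 − Q1 = 405.00 − 292.00 = 113.00.
Lower fence = Q1 − 1.5·IQR = 292.00 − 169.50 = 122.50.
Upper fence = Q3 + 1.5·IQR = 405.00 + 169.50 = 574.50.
103 < 122.50 → outlier.
958 > 574.50 → outlier.
All remaining values lie within [122.50, 574.50].

103, 958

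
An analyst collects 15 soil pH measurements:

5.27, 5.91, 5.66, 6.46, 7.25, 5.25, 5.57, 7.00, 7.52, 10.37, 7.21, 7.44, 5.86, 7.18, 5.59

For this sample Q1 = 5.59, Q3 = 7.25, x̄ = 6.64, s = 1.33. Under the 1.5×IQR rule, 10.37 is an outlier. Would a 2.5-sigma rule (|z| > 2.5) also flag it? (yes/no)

z = (10.37 − 6.64) / 1.33 = 2.80.
|z| = 2.80 > 2.5.

yes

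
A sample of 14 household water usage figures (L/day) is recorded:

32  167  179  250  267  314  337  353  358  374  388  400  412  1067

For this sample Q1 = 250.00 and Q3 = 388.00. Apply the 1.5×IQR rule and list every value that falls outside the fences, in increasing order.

IQR = Q3 − Q1 = 388.00 − 250.00 = 138.00.
Lower fence = Q1 − 1.5·IQR = 250.00 − 207.00 = 43.00.
Upper fence = Q3 + 1.5·IQR = 388.00 + 207.00 = 595.00.
32 < 43.00 → outlier.
1067 > 595.00 → outlier.
All remaining values lie within [43.00, 595.00].

32, 1067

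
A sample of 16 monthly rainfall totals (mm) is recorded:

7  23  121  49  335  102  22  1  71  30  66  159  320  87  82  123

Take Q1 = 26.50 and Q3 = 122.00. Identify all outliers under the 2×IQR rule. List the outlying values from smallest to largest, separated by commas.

IQR = Q3 − Q1 = 122.00 − 26.50 = 95.50.
Lower fence = Q1 − 2·IQR = 26.50 − 191.00 = -164.50.
Upper fence = Q3 + 2·IQR = 122.00 + 191.00 = 313.00.
320 > 313.00 → outlier.
335 > 313.00 → outlier.
All remaining values lie within [-164.50, 313.00].

320, 335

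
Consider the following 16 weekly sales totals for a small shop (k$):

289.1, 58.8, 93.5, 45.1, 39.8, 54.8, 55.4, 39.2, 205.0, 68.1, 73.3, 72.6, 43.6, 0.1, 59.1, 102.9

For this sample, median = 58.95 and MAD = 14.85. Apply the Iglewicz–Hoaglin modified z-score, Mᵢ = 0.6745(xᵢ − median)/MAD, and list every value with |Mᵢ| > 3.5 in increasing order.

|Mᵢ| > 3.5 ⇔ |xᵢ − 58.95| > 3.5·14.85/0.6745 = 77.06.
So outliers lie outside [-18.11, 136.01].
205.0: M = 6.63 → outlier.
289.1: M = 10.45 → outlier.

205.0, 289.1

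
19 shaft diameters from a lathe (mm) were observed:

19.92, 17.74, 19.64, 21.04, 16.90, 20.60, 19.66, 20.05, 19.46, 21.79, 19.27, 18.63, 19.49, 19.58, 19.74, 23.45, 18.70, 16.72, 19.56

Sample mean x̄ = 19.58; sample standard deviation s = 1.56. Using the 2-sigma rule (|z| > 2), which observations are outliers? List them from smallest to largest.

Cutoffs at x̄ ± 2s: 19.58 ± 2·1.56 = [16.46, 22.70].
23.45: z = 2.48, |z| > 2 → outlier.
Every other value lies within [16.46, 22.70].

23.45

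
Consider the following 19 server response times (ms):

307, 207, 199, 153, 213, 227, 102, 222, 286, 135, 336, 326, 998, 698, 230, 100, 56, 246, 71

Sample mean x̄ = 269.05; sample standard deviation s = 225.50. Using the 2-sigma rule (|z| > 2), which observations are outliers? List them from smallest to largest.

998

Cutoffs at x̄ ± 2s: 269.05 ± 2·225.50 = [-181.95, 720.05].
998: z = 3.23, |z| > 2 → outlier.
Every other value lies within [-181.95, 720.05].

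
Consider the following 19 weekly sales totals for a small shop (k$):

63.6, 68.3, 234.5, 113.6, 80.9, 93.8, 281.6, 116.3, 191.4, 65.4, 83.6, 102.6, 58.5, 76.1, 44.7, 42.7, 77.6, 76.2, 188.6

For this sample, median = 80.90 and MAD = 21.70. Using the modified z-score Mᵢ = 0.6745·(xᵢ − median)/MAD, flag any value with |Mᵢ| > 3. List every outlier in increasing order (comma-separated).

188.6, 191.4, 234.5, 281.6

|Mᵢ| > 3 ⇔ |xᵢ − 80.90| > 3·21.70/0.6745 = 96.52.
So outliers lie outside [-15.62, 177.42].
188.6: M = 3.35 → outlier.
191.4: M = 3.43 → outlier.
234.5: M = 4.77 → outlier.
281.6: M = 6.24 → outlier.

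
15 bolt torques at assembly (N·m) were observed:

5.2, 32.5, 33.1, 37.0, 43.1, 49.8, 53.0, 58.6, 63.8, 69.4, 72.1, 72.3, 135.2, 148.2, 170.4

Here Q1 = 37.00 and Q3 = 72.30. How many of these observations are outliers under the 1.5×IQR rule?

IQR = 35.30; fences at 37.00 − 52.95 = -15.95 and 72.30 + 52.95 = 125.25.
Outside the cutoffs: 135.2, 148.2, 170.4.

3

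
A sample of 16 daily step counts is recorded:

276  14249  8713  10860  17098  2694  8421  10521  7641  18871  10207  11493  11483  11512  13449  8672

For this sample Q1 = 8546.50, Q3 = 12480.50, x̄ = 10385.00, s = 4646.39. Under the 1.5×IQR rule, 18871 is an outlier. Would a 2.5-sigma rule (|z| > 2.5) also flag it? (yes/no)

z = (18871 − 10385.00) / 4646.39 = 1.83.
|z| = 1.83 ≤ 2.5.

no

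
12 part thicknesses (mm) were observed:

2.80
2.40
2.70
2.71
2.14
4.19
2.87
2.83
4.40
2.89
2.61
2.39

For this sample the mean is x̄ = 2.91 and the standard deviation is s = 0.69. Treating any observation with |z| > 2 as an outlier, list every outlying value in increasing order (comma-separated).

4.40

Cutoffs at x̄ ± 2s: 2.91 ± 2·0.69 = [1.53, 4.29].
4.40: z = 2.16, |z| > 2 → outlier.
Every other value lies within [1.53, 4.29].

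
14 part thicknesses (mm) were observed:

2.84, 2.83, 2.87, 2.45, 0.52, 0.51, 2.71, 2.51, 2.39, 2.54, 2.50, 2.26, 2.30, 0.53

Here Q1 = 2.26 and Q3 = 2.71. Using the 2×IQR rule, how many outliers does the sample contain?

3

IQR = 0.45; fences at 2.26 − 0.90 = 1.36 and 2.71 + 0.90 = 3.61.
Outside the cutoffs: 0.51, 0.52, 0.53.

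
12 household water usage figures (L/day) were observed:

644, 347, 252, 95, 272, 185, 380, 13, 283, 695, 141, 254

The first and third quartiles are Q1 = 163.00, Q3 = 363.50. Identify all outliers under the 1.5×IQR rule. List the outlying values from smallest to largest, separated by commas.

IQR = Q3 − Q1 = 363.50 − 163.00 = 200.50.
Lower fence = Q1 − 1.5·IQR = 163.00 − 300.75 = -137.75.
Upper fence = Q3 + 1.5·IQR = 363.50 + 300.75 = 664.25.
695 > 664.25 → outlier.
All remaining values lie within [-137.75, 664.25].

695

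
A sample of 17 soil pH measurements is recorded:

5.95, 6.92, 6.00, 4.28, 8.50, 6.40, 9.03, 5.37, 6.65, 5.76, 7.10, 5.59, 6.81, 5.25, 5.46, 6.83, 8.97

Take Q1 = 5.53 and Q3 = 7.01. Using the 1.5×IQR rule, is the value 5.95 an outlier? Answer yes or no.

IQR = Q3 − Q1 = 7.01 − 5.53 = 1.48.
Lower fence = Q1 − 1.5·IQR = 5.53 − 2.22 = 3.31.
Upper fence = Q3 + 1.5·IQR = 7.01 + 2.22 = 9.23.
5.95 lies within [3.31, 9.23].

no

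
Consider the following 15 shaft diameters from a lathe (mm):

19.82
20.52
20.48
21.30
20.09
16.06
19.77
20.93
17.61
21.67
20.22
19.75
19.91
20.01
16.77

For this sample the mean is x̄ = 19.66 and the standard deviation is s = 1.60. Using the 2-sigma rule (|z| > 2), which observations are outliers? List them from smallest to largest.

Cutoffs at x̄ ± 2s: 19.66 ± 2·1.60 = [16.46, 22.86].
16.06: z = -2.25, |z| > 2 → outlier.
Every other value lies within [16.46, 22.86].

16.06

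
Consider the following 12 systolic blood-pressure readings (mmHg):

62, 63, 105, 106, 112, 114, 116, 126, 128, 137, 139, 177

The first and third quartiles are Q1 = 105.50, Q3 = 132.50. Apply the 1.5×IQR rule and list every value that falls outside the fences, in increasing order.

IQR = Q3 − Q1 = 132.50 − 105.50 = 27.00.
Lower fence = Q1 − 1.5·IQR = 105.50 − 40.50 = 65.00.
Upper fence = Q3 + 1.5·IQR = 132.50 + 40.50 = 173.00.
62 < 65.00 → outlier.
63 < 65.00 → outlier.
177 > 173.00 → outlier.
All remaining values lie within [65.00, 173.00].

62, 63, 177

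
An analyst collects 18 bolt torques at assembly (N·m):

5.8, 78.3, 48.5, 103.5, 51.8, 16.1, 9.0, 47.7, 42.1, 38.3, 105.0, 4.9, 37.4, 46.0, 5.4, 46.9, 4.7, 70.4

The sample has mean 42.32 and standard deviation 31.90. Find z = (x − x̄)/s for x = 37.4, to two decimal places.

z = (37.4 − 42.32) / 31.90 = -0.15.

-0.15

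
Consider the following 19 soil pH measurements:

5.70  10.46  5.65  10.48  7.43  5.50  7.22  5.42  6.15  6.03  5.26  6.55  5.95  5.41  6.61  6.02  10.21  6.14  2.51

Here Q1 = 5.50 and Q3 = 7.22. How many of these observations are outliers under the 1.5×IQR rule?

IQR = 1.72; fences at 5.50 − 2.58 = 2.92 and 7.22 + 2.58 = 9.80.
Outside the cutoffs: 2.51, 10.21, 10.46, 10.48.

4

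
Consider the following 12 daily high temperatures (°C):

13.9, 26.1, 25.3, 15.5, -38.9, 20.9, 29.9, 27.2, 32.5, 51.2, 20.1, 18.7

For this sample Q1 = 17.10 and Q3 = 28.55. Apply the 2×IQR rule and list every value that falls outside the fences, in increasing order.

IQR = Q3 − Q1 = 28.55 − 17.10 = 11.45.
Lower fence = Q1 − 2·IQR = 17.10 − 22.90 = -5.80.
Upper fence = Q3 + 2·IQR = 28.55 + 22.90 = 51.45.
-38.9 < -5.80 → outlier.
All remaining values lie within [-5.80, 51.45].

-38.9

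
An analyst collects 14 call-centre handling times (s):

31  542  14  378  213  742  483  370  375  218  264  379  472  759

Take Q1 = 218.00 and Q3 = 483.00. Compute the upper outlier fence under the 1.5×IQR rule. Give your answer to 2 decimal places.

IQR = Q3 − Q1 = 483.00 − 218.00 = 265.00.
Lower fence = Q1 − 1.5·IQR = 218.00 − 397.50 = -179.50.
Upper fence = Q3 + 1.5·IQR = 483.00 + 397.50 = 880.50.

880.50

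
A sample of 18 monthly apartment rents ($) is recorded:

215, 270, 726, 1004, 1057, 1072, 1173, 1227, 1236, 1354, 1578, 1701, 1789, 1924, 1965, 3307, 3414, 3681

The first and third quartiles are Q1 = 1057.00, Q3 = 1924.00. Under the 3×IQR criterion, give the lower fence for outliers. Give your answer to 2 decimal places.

-1544.00

IQR = Q3 − Q1 = 1924.00 − 1057.00 = 867.00.
Lower fence = Q1 − 3·IQR = 1057.00 − 2601.00 = -1544.00.
Upper fence = Q3 + 3·IQR = 1924.00 + 2601.00 = 4525.00.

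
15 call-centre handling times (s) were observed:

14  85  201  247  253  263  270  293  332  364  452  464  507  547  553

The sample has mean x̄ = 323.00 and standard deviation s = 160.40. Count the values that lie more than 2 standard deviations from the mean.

Cutoffs: x̄ ± 2s = [2.20, 643.80].
Every value lies within the cutoffs.

0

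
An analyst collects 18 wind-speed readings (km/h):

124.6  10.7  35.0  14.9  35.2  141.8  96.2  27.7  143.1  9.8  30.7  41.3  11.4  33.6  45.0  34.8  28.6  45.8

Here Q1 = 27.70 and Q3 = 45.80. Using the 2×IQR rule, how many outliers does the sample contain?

4

IQR = 18.10; fences at 27.70 − 36.20 = -8.50 and 45.80 + 36.20 = 82.00.
Outside the cutoffs: 96.2, 124.6, 141.8, 143.1.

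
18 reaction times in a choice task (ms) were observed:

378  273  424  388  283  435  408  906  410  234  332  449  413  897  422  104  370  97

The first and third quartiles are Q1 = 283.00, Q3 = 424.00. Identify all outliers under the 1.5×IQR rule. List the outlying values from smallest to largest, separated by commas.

897, 906

IQR = Q3 − Q1 = 424.00 − 283.00 = 141.00.
Lower fence = Q1 − 1.5·IQR = 283.00 − 211.50 = 71.50.
Upper fence = Q3 + 1.5·IQR = 424.00 + 211.50 = 635.50.
897 > 635.50 → outlier.
906 > 635.50 → outlier.
All remaining values lie within [71.50, 635.50].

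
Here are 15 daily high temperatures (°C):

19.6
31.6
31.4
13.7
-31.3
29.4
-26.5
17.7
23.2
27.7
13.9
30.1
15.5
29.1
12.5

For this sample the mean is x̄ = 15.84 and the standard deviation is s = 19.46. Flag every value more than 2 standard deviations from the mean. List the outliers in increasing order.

Cutoffs at x̄ ± 2s: 15.84 ± 2·19.46 = [-23.08, 54.76].
-31.3: z = -2.42, |z| > 2 → outlier.
-26.5: z = -2.18, |z| > 2 → outlier.
Every other value lies within [-23.08, 54.76].

-31.3, -26.5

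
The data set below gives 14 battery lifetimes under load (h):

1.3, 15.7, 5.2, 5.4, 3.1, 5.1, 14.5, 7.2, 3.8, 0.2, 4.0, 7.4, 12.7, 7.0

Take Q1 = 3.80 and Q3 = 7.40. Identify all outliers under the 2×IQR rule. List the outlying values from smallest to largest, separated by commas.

IQR = Q3 − Q1 = 7.40 − 3.80 = 3.60.
Lower fence = Q1 − 2·IQR = 3.80 − 7.20 = -3.40.
Upper fence = Q3 + 2·IQR = 7.40 + 7.20 = 14.60.
15.7 > 14.60 → outlier.
All remaining values lie within [-3.40, 14.60].

15.7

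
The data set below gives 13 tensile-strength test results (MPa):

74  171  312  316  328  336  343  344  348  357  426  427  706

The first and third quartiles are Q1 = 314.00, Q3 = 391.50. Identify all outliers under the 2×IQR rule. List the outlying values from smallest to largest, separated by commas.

IQR = Q3 − Q1 = 391.50 − 314.00 = 77.50.
Lower fence = Q1 − 2·IQR = 314.00 − 155.00 = 159.00.
Upper fence = Q3 + 2·IQR = 391.50 + 155.00 = 546.50.
74 < 159.00 → outlier.
706 > 546.50 → outlier.
All remaining values lie within [159.00, 546.50].

74, 706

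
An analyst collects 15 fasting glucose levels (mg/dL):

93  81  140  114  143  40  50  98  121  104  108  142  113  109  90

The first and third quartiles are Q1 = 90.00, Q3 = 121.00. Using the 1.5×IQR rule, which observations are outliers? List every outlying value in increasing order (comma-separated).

40

IQR = Q3 − Q1 = 121.00 − 90.00 = 31.00.
Lower fence = Q1 − 1.5·IQR = 90.00 − 46.50 = 43.50.
Upper fence = Q3 + 1.5·IQR = 121.00 + 46.50 = 167.50.
40 < 43.50 → outlier.
All remaining values lie within [43.50, 167.50].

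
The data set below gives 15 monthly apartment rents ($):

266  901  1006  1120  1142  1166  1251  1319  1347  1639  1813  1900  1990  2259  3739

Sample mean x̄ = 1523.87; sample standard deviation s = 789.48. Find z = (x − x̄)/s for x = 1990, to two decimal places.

z = (1990 − 1523.87) / 789.48 = 0.59.

0.59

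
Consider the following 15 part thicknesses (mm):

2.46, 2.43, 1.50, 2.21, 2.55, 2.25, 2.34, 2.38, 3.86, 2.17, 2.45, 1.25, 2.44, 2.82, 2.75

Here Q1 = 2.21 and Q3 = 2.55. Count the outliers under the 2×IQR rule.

3

IQR = 0.34; fences at 2.21 − 0.68 = 1.53 and 2.55 + 0.68 = 3.23.
Outside the cutoffs: 1.25, 1.50, 3.86.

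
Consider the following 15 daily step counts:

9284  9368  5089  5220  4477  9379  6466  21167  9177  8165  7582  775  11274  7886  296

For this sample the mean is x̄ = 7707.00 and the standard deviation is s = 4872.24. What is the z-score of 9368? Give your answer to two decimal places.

z = (9368 − 7707.00) / 4872.24 = 0.34.

0.34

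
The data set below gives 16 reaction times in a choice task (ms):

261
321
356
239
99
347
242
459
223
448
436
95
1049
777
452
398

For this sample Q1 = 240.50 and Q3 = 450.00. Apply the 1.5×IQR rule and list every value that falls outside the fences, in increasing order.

777, 1049

IQR = Q3 − Q1 = 450.00 − 240.50 = 209.50.
Lower fence = Q1 − 1.5·IQR = 240.50 − 314.25 = -73.75.
Upper fence = Q3 + 1.5·IQR = 450.00 + 314.25 = 764.25.
777 > 764.25 → outlier.
1049 > 764.25 → outlier.
All remaining values lie within [-73.75, 764.25].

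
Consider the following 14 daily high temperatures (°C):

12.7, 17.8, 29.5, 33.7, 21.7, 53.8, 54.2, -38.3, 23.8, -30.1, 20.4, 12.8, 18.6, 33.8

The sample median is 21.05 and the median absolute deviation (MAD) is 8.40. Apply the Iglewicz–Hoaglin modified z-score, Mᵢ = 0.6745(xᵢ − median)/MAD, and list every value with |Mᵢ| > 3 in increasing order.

-38.3, -30.1

|Mᵢ| > 3 ⇔ |xᵢ − 21.05| > 3·8.40/0.6745 = 37.36.
So outliers lie outside [-16.31, 58.41].
-38.3: M = -4.77 → outlier.
-30.1: M = -4.11 → outlier.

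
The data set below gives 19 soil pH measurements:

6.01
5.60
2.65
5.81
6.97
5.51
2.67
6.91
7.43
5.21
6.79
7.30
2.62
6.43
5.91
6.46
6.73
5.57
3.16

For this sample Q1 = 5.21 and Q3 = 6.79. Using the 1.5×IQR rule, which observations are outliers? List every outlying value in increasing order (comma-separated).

2.62, 2.65, 2.67

IQR = Q3 − Q1 = 6.79 − 5.21 = 1.58.
Lower fence = Q1 − 1.5·IQR = 5.21 − 2.37 = 2.84.
Upper fence = Q3 + 1.5·IQR = 6.79 + 2.37 = 9.16.
2.62 < 2.84 → outlier.
2.65 < 2.84 → outlier.
2.67 < 2.84 → outlier.
All remaining values lie within [2.84, 9.16].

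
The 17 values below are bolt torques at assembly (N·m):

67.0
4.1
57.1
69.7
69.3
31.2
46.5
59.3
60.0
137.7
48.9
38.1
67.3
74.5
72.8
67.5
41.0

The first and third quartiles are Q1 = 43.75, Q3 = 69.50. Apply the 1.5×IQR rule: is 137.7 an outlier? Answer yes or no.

IQR = Q3 − Q1 = 69.50 − 43.75 = 25.75.
Lower fence = Q1 − 1.5·IQR = 43.75 − 38.625 = 5.125.
Upper fence = Q3 + 1.5·IQR = 69.50 + 38.625 = 108.125.
137.7 lies above the upper fence.

yes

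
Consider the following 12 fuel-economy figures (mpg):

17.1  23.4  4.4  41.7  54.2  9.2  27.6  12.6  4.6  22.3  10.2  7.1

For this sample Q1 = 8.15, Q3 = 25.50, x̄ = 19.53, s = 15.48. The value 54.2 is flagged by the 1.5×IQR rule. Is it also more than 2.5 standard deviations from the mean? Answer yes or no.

z = (54.2 − 19.53) / 15.48 = 2.24.
|z| = 2.24 ≤ 2.5.

no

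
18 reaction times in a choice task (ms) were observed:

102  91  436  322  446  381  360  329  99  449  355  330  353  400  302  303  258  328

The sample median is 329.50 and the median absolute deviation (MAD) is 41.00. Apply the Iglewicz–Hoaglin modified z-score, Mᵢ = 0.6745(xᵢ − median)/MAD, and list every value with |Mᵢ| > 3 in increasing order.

91, 99, 102

|Mᵢ| > 3 ⇔ |xᵢ − 329.50| > 3·41.00/0.6745 = 182.36.
So outliers lie outside [147.14, 511.86].
91: M = -3.92 → outlier.
99: M = -3.79 → outlier.
102: M = -3.74 → outlier.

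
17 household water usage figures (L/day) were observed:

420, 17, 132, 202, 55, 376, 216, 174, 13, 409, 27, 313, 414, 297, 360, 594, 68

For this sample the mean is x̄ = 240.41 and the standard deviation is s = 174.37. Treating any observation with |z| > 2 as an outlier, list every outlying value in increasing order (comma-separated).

594

Cutoffs at x̄ ± 2s: 240.41 ± 2·174.37 = [-108.33, 589.15].
594: z = 2.03, |z| > 2 → outlier.
Every other value lies within [-108.33, 589.15].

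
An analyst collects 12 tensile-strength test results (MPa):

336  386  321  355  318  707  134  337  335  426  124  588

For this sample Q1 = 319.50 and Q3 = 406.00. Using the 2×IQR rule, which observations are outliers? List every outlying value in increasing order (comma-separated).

124, 134, 588, 707

IQR = Q3 − Q1 = 406.00 − 319.50 = 86.50.
Lower fence = Q1 − 2·IQR = 319.50 − 173.00 = 146.50.
Upper fence = Q3 + 2·IQR = 406.00 + 173.00 = 579.00.
124 < 146.50 → outlier.
134 < 146.50 → outlier.
588 > 579.00 → outlier.
707 > 579.00 → outlier.
All remaining values lie within [146.50, 579.00].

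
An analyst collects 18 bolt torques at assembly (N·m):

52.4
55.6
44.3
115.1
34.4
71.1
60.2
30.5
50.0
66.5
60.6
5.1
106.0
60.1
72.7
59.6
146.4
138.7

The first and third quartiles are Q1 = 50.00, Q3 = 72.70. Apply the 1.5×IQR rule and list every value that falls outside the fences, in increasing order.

IQR = Q3 − Q1 = 72.70 − 50.00 = 22.70.
Lower fence = Q1 − 1.5·IQR = 50.00 − 34.05 = 15.95.
Upper fence = Q3 + 1.5·IQR = 72.70 + 34.05 = 106.75.
5.1 < 15.95 → outlier.
115.1 > 106.75 → outlier.
138.7 > 106.75 → outlier.
146.4 > 106.75 → outlier.
All remaining values lie within [15.95, 106.75].

5.1, 115.1, 138.7, 146.4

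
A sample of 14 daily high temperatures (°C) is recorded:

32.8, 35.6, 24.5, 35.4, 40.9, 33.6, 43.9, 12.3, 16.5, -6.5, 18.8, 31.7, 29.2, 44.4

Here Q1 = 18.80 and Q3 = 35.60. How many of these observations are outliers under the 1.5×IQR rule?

IQR = 16.80; fences at 18.80 − 25.20 = -6.40 and 35.60 + 25.20 = 60.80.
Outside the cutoffs: -6.5.

1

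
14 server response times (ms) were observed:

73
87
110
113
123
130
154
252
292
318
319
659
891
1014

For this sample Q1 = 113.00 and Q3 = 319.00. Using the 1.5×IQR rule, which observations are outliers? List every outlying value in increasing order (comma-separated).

IQR = Q3 − Q1 = 319.00 − 113.00 = 206.00.
Lower fence = Q1 − 1.5·IQR = 113.00 − 309.00 = -196.00.
Upper fence = Q3 + 1.5·IQR = 319.00 + 309.00 = 628.00.
659 > 628.00 → outlier.
891 > 628.00 → outlier.
1014 > 628.00 → outlier.
All remaining values lie within [-196.00, 628.00].

659, 891, 1014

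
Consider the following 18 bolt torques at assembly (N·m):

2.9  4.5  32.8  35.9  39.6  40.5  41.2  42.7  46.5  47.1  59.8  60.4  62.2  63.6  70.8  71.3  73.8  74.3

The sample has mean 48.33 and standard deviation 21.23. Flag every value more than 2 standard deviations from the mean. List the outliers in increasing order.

Cutoffs at x̄ ± 2s: 48.33 ± 2·21.23 = [5.87, 90.79].
2.9: z = -2.14, |z| > 2 → outlier.
4.5: z = -2.06, |z| > 2 → outlier.
Every other value lies within [5.87, 90.79].

2.9, 4.5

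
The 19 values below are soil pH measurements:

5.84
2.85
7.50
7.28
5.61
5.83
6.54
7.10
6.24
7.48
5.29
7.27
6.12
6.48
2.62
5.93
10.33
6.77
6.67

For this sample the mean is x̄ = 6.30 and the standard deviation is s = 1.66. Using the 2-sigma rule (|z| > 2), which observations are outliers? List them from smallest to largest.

2.62, 2.85, 10.33

Cutoffs at x̄ ± 2s: 6.30 ± 2·1.66 = [2.98, 9.62].
2.62: z = -2.22, |z| > 2 → outlier.
2.85: z = -2.08, |z| > 2 → outlier.
10.33: z = 2.43, |z| > 2 → outlier.
Every other value lies within [2.98, 9.62].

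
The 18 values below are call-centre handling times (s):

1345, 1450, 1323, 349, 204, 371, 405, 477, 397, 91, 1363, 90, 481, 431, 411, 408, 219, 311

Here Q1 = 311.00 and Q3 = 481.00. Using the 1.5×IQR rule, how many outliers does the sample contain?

4

IQR = 170.00; fences at 311.00 − 255.00 = 56.00 and 481.00 + 255.00 = 736.00.
Outside the cutoffs: 1323, 1345, 1363, 1450.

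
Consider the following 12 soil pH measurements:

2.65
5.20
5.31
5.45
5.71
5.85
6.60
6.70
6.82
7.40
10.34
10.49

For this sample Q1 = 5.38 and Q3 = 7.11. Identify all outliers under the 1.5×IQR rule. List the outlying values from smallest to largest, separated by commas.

2.65, 10.34, 10.49

IQR = Q3 − Q1 = 7.11 − 5.38 = 1.73.
Lower fence = Q1 − 1.5·IQR = 5.38 − 2.595 = 2.785.
Upper fence = Q3 + 1.5·IQR = 7.11 + 2.595 = 9.705.
2.65 < 2.785 → outlier.
10.34 > 9.705 → outlier.
10.49 > 9.705 → outlier.
All remaining values lie within [2.785, 9.705].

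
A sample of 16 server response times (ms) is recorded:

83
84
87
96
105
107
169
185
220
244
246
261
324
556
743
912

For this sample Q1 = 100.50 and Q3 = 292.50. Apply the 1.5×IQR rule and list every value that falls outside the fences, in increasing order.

743, 912

IQR = Q3 − Q1 = 292.50 − 100.50 = 192.00.
Lower fence = Q1 − 1.5·IQR = 100.50 − 288.00 = -187.50.
Upper fence = Q3 + 1.5·IQR = 292.50 + 288.00 = 580.50.
743 > 580.50 → outlier.
912 > 580.50 → outlier.
All remaining values lie within [-187.50, 580.50].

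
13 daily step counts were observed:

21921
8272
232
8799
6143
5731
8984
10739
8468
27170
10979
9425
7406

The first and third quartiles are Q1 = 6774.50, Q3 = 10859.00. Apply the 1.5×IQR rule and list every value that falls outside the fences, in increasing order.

IQR = Q3 − Q1 = 10859.00 − 6774.50 = 4084.50.
Lower fence = Q1 − 1.5·IQR = 6774.50 − 6126.75 = 647.75.
Upper fence = Q3 + 1.5·IQR = 10859.00 + 6126.75 = 16985.75.
232 < 647.75 → outlier.
21921 > 16985.75 → outlier.
27170 > 16985.75 → outlier.
All remaining values lie within [647.75, 16985.75].

232, 21921, 27170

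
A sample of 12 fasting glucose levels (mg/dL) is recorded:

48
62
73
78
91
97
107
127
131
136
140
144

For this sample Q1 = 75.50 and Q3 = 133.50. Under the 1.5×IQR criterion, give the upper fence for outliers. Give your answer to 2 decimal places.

220.50

IQR = Q3 − Q1 = 133.50 − 75.50 = 58.00.
Lower fence = Q1 − 1.5·IQR = 75.50 − 87.00 = -11.50.
Upper fence = Q3 + 1.5·IQR = 133.50 + 87.00 = 220.50.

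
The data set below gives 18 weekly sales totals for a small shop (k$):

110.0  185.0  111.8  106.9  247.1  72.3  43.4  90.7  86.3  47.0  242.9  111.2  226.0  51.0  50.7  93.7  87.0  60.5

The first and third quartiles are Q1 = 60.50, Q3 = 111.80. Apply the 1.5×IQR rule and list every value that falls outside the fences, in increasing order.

226.0, 242.9, 247.1

IQR = Q3 − Q1 = 111.80 − 60.50 = 51.30.
Lower fence = Q1 − 1.5·IQR = 60.50 − 76.95 = -16.45.
Upper fence = Q3 + 1.5·IQR = 111.80 + 76.95 = 188.75.
226.0 > 188.75 → outlier.
242.9 > 188.75 → outlier.
247.1 > 188.75 → outlier.
All remaining values lie within [-16.45, 188.75].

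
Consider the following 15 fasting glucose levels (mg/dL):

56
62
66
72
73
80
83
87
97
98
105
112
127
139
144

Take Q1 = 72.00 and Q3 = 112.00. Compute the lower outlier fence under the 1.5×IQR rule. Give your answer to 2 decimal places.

IQR = Q3 − Q1 = 112.00 − 72.00 = 40.00.
Lower fence = Q1 − 1.5·IQR = 72.00 − 60.00 = 12.00.
Upper fence = Q3 + 1.5·IQR = 112.00 + 60.00 = 172.00.

12.00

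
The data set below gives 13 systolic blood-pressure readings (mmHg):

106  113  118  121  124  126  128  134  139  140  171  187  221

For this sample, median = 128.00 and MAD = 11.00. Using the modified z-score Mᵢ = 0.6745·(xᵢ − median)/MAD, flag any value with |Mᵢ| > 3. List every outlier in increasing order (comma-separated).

187, 221

|Mᵢ| > 3 ⇔ |xᵢ − 128.00| > 3·11.00/0.6745 = 48.93.
So outliers lie outside [79.07, 176.93].
187: M = 3.62 → outlier.
221: M = 5.70 → outlier.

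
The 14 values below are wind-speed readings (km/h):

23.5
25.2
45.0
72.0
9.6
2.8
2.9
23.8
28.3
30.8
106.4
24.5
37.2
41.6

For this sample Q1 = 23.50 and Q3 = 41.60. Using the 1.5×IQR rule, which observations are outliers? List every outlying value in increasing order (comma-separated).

72.0, 106.4

IQR = Q3 − Q1 = 41.60 − 23.50 = 18.10.
Lower fence = Q1 − 1.5·IQR = 23.50 − 27.15 = -3.65.
Upper fence = Q3 + 1.5·IQR = 41.60 + 27.15 = 68.75.
72.0 > 68.75 → outlier.
106.4 > 68.75 → outlier.
All remaining values lie within [-3.65, 68.75].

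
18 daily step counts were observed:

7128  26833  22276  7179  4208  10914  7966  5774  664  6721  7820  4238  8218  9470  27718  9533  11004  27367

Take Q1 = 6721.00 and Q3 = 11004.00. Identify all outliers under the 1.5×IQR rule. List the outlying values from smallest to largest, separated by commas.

IQR = Q3 − Q1 = 11004.00 − 6721.00 = 4283.00.
Lower fence = Q1 − 1.5·IQR = 6721.00 − 6424.50 = 296.50.
Upper fence = Q3 + 1.5·IQR = 11004.00 + 6424.50 = 17428.50.
22276 > 17428.50 → outlier.
26833 > 17428.50 → outlier.
27367 > 17428.50 → outlier.
27718 > 17428.50 → outlier.
All remaining values lie within [296.50, 17428.50].

22276, 26833, 27367, 27718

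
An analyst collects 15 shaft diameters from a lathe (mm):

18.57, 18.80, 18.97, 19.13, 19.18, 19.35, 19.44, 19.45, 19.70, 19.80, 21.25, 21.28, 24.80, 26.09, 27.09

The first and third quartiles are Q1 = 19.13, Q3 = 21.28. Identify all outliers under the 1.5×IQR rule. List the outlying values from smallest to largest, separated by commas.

24.80, 26.09, 27.09

IQR = Q3 − Q1 = 21.28 − 19.13 = 2.15.
Lower fence = Q1 − 1.5·IQR = 19.13 − 3.225 = 15.905.
Upper fence = Q3 + 1.5·IQR = 21.28 + 3.225 = 24.505.
24.80 > 24.505 → outlier.
26.09 > 24.505 → outlier.
27.09 > 24.505 → outlier.
All remaining values lie within [15.905, 24.505].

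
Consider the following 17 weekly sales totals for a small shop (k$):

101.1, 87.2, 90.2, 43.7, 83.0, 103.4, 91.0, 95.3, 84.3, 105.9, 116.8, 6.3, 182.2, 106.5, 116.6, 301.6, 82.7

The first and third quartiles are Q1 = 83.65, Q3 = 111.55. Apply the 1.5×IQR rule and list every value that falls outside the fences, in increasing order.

IQR = Q3 − Q1 = 111.55 − 83.65 = 27.90.
Lower fence = Q1 − 1.5·IQR = 83.65 − 41.85 = 41.80.
Upper fence = Q3 + 1.5·IQR = 111.55 + 41.85 = 153.40.
6.3 < 41.80 → outlier.
182.2 > 153.40 → outlier.
301.6 > 153.40 → outlier.
All remaining values lie within [41.80, 153.40].

6.3, 182.2, 301.6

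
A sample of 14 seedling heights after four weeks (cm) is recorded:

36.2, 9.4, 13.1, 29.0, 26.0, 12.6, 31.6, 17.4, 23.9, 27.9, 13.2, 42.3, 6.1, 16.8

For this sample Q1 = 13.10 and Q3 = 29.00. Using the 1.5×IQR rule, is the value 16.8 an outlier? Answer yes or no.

IQR = Q3 − Q1 = 29.00 − 13.10 = 15.90.
Lower fence = Q1 − 1.5·IQR = 13.10 − 23.85 = -10.75.
Upper fence = Q3 + 1.5·IQR = 29.00 + 23.85 = 52.85.
16.8 lies within [-10.75, 52.85].

no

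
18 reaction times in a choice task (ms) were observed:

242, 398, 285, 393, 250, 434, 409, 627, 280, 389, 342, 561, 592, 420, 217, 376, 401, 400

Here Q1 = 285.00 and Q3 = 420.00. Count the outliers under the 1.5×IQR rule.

IQR = 135.00; fences at 285.00 − 202.50 = 82.50 and 420.00 + 202.50 = 622.50.
Outside the cutoffs: 627.

1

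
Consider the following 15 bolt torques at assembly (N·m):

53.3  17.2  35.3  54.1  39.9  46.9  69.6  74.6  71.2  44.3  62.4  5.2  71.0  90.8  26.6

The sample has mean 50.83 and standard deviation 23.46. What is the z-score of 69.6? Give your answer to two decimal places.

z = (69.6 − 50.83) / 23.46 = 0.80.

0.80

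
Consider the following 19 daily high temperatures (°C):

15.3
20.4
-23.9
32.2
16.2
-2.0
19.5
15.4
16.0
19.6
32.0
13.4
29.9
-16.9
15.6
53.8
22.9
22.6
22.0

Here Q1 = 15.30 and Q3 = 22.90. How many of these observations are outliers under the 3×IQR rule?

3

IQR = 7.60; fences at 15.30 − 22.80 = -7.50 and 22.90 + 22.80 = 45.70.
Outside the cutoffs: -23.9, -16.9, 53.8.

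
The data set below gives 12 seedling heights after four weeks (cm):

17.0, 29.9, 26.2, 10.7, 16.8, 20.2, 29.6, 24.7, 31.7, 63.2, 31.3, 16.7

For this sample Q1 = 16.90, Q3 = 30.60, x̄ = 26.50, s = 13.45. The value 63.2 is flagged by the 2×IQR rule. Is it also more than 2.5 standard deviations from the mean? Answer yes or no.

z = (63.2 − 26.50) / 13.45 = 2.73.
|z| = 2.73 > 2.5.

yes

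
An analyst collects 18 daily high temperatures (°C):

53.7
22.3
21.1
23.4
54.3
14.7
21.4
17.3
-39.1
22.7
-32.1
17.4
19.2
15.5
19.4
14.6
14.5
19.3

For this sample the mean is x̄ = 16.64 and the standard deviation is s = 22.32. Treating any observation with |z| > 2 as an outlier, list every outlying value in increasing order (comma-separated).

Cutoffs at x̄ ± 2s: 16.64 ± 2·22.32 = [-28.00, 61.28].
-39.1: z = -2.50, |z| > 2 → outlier.
-32.1: z = -2.18, |z| > 2 → outlier.
Every other value lies within [-28.00, 61.28].

-39.1, -32.1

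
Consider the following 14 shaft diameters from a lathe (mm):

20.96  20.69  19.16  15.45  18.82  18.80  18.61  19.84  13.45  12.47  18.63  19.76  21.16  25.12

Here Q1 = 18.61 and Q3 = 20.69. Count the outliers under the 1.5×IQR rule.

4

IQR = 2.08; fences at 18.61 − 3.12 = 15.49 and 20.69 + 3.12 = 23.81.
Outside the cutoffs: 12.47, 13.45, 15.45, 25.12.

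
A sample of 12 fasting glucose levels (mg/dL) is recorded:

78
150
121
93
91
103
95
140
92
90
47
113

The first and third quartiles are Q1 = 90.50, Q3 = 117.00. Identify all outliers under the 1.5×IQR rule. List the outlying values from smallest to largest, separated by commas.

IQR = Q3 − Q1 = 117.00 − 90.50 = 26.50.
Lower fence = Q1 − 1.5·IQR = 90.50 − 39.75 = 50.75.
Upper fence = Q3 + 1.5·IQR = 117.00 + 39.75 = 156.75.
47 < 50.75 → outlier.
All remaining values lie within [50.75, 156.75].

47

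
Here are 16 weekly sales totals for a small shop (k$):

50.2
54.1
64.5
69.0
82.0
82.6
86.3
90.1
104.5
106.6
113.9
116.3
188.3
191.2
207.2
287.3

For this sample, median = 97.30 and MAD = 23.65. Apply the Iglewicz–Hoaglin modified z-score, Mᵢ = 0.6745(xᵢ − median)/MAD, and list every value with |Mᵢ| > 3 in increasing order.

|Mᵢ| > 3 ⇔ |xᵢ − 97.30| > 3·23.65/0.6745 = 105.19.
So outliers lie outside [-7.89, 202.49].
207.2: M = 3.13 → outlier.
287.3: M = 5.42 → outlier.

207.2, 287.3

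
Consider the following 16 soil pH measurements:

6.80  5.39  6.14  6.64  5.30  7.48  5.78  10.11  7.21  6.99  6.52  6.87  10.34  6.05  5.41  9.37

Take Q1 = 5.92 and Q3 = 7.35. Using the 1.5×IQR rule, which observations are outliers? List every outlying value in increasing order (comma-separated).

10.11, 10.34

IQR = Q3 − Q1 = 7.35 − 5.92 = 1.43.
Lower fence = Q1 − 1.5·IQR = 5.92 − 2.145 = 3.775.
Upper fence = Q3 + 1.5·IQR = 7.35 + 2.145 = 9.495.
10.11 > 9.495 → outlier.
10.34 > 9.495 → outlier.
All remaining values lie within [3.775, 9.495].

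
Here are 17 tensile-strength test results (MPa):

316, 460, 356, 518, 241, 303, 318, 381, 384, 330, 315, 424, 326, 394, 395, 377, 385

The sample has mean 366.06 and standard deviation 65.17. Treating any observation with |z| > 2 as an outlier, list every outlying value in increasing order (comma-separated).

Cutoffs at x̄ ± 2s: 366.06 ± 2·65.17 = [235.72, 496.40].
518: z = 2.33, |z| > 2 → outlier.
Every other value lies within [235.72, 496.40].

518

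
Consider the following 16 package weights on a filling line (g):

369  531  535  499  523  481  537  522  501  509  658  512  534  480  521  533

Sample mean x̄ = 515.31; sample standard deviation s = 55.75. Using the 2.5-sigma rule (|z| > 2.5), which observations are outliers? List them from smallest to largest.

Cutoffs at x̄ ± 2.5s: 515.31 ± 2.5·55.75 = [375.935, 654.685].
369: z = -2.62, |z| > 2.5 → outlier.
658: z = 2.56, |z| > 2.5 → outlier.
Every other value lies within [375.935, 654.685].

369, 658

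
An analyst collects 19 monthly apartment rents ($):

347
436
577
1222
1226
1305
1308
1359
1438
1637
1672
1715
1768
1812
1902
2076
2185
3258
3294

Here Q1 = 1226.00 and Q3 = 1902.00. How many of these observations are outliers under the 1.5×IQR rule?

2

IQR = 676.00; fences at 1226.00 − 1014.00 = 212.00 and 1902.00 + 1014.00 = 2916.00.
Outside the cutoffs: 3258, 3294.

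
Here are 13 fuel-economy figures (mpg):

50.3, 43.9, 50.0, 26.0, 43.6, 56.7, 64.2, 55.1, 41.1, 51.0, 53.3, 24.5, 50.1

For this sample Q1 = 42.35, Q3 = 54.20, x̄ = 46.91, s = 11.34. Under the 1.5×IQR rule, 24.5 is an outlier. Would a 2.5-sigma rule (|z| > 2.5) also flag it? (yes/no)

no

z = (24.5 − 46.91) / 11.34 = -1.98.
|z| = 1.98 ≤ 2.5.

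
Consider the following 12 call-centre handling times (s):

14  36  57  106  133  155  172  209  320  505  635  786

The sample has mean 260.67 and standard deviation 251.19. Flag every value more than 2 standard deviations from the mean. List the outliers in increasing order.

786

Cutoffs at x̄ ± 2s: 260.67 ± 2·251.19 = [-241.71, 763.05].
786: z = 2.09, |z| > 2 → outlier.
Every other value lies within [-241.71, 763.05].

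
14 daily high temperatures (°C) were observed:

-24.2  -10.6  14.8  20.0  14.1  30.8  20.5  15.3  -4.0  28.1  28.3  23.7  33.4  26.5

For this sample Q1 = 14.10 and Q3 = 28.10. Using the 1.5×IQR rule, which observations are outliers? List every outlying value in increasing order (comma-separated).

IQR = Q3 − Q1 = 28.10 − 14.10 = 14.00.
Lower fence = Q1 − 1.5·IQR = 14.10 − 21.00 = -6.90.
Upper fence = Q3 + 1.5·IQR = 28.10 + 21.00 = 49.10.
-24.2 < -6.90 → outlier.
-10.6 < -6.90 → outlier.
All remaining values lie within [-6.90, 49.10].

-24.2, -10.6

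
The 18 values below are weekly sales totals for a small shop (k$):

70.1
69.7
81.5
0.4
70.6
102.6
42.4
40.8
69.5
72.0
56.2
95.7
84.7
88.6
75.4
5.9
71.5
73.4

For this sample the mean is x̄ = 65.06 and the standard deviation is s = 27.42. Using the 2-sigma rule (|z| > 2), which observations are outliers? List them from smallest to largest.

0.4, 5.9

Cutoffs at x̄ ± 2s: 65.06 ± 2·27.42 = [10.22, 119.90].
0.4: z = -2.36, |z| > 2 → outlier.
5.9: z = -2.16, |z| > 2 → outlier.
Every other value lies within [10.22, 119.90].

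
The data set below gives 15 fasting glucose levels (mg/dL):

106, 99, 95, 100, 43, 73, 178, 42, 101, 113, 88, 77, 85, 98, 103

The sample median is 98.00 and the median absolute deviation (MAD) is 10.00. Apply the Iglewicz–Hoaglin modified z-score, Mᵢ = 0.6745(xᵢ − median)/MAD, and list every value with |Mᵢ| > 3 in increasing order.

|Mᵢ| > 3 ⇔ |xᵢ − 98.00| > 3·10.00/0.6745 = 44.48.
So outliers lie outside [53.52, 142.48].
42: M = -3.78 → outlier.
43: M = -3.71 → outlier.
178: M = 5.40 → outlier.

42, 43, 178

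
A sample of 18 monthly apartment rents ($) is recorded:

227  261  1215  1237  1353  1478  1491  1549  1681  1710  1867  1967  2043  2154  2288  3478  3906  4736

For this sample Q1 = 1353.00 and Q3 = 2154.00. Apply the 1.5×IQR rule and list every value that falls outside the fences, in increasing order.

3478, 3906, 4736

IQR = Q3 − Q1 = 2154.00 − 1353.00 = 801.00.
Lower fence = Q1 − 1.5·IQR = 1353.00 − 1201.50 = 151.50.
Upper fence = Q3 + 1.5·IQR = 2154.00 + 1201.50 = 3355.50.
3478 > 3355.50 → outlier.
3906 > 3355.50 → outlier.
4736 > 3355.50 → outlier.
All remaining values lie within [151.50, 3355.50].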